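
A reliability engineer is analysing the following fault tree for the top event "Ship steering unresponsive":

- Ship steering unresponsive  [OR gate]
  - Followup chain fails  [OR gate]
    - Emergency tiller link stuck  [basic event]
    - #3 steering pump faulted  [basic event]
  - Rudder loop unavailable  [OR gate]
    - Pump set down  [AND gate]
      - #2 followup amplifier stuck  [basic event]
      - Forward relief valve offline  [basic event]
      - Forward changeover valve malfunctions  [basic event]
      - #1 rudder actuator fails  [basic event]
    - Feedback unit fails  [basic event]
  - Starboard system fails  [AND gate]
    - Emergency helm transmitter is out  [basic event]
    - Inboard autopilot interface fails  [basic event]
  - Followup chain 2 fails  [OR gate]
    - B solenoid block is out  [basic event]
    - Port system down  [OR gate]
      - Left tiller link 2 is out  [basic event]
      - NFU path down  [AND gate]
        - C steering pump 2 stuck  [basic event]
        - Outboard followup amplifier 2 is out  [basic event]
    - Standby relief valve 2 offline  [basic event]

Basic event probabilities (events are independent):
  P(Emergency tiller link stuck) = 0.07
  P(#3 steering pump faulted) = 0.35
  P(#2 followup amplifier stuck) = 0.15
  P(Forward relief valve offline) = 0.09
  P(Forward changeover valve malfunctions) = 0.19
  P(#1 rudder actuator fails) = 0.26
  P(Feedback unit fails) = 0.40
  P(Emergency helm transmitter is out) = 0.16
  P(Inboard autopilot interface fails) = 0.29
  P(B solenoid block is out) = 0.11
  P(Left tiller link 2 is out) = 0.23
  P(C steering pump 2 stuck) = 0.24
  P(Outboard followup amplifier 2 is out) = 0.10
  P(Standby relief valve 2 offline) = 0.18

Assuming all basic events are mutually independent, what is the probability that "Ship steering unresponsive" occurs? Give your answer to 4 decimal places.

0.8104

P(Followup chain fails) [OR] = 1 − (1−0.07) × (1−0.35) = 0.395500
P(Pump set down) [AND] = 0.15 × 0.09 × 0.19 × 0.26 = 0.000667
P(Rudder loop unavailable) [OR] = 1 − (1−0.000667) × (1−0.40) = 0.400400
P(Starboard system fails) [AND] = 0.16 × 0.29 = 0.046400
P(NFU path down) [AND] = 0.24 × 0.10 = 0.024000
P(Port system down) [OR] = 1 − (1−0.23) × (1−0.024000) = 0.248480
P(Followup chain 2 fails) [OR] = 1 − (1−0.11) × (1−0.248480) × (1−0.18) = 0.451541
P(Ship steering unresponsive) [OR] = 1 − (1−0.395500) × (1−0.400400) × (1−0.046400) × (1−0.451541) = 0.810431
Rounded to 4 decimal places: P(Ship steering unresponsive) ≈ 0.8104.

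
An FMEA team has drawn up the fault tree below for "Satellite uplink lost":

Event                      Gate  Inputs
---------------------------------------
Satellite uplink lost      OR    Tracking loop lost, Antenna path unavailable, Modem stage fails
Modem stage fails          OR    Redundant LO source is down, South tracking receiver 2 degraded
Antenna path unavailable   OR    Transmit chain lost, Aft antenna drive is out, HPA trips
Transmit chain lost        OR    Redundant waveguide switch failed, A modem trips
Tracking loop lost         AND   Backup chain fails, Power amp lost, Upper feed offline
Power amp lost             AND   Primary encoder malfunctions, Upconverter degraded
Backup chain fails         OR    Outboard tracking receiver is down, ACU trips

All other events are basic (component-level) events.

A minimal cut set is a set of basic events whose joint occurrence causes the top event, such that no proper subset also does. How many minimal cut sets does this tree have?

Backup chain fails [OR]: union of children's cut sets → 2 cut set(s).
Power amp lost [AND]: one cut set from each child combined → 1 × 1 = 1 cut set(s).
Tracking loop lost [AND]: one cut set from each child combined → 2 × 1 × 1 = 2 cut set(s).
Transmit chain lost [OR]: union of children's cut sets → 2 cut set(s).
Antenna path unavailable [OR]: union of children's cut sets → 4 cut set(s).
Modem stage fails [OR]: union of children's cut sets → 2 cut set(s).
Satellite uplink lost [OR]: union of children's cut sets → 8 cut set(s).
Minimal cut sets: {Outboard tracking receiver is down, Primary encoder malfunctions, Upconverter degraded, Upper feed offline}; {ACU trips, Primary encoder malfunctions, Upconverter degraded, Upper feed offline}; {Redundant waveguide switch failed}; {A modem trips}; {Aft antenna drive is out}; {HPA trips}; {Redundant LO source is down}; {South tracking receiver 2 degraded}.

8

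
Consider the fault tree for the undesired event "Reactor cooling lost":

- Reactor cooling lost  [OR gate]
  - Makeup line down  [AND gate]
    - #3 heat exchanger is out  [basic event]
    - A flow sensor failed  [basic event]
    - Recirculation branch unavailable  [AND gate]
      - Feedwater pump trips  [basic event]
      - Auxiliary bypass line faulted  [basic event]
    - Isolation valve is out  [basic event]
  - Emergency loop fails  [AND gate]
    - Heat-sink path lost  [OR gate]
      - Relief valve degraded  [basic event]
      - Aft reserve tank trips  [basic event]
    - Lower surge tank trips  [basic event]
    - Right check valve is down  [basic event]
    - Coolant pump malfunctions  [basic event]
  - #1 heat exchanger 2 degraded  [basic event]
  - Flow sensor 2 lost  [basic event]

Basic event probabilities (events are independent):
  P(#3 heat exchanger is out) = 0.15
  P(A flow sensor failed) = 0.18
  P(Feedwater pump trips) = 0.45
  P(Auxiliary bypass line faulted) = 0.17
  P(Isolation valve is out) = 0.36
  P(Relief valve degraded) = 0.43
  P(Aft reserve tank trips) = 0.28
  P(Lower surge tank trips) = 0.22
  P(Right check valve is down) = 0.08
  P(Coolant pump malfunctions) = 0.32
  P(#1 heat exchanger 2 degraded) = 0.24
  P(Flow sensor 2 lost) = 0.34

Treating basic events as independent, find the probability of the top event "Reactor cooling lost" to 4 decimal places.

P(Recirculation branch unavailable) [AND] = 0.45 × 0.17 = 0.076500
P(Makeup line down) [AND] = 0.15 × 0.18 × 0.076500 × 0.36 = 0.000744
P(Heat-sink path lost) [OR] = 1 − (1−0.43) × (1−0.28) = 0.589600
P(Emergency loop fails) [AND] = 0.589600 × 0.22 × 0.08 × 0.32 = 0.003321
P(Reactor cooling lost) [OR] = 1 − (1−0.000744) × (1−0.003321) × (1−0.24) × (1−0.34) = 0.500438
Rounded to 4 decimal places: P(Reactor cooling lost) ≈ 0.5004.

0.5004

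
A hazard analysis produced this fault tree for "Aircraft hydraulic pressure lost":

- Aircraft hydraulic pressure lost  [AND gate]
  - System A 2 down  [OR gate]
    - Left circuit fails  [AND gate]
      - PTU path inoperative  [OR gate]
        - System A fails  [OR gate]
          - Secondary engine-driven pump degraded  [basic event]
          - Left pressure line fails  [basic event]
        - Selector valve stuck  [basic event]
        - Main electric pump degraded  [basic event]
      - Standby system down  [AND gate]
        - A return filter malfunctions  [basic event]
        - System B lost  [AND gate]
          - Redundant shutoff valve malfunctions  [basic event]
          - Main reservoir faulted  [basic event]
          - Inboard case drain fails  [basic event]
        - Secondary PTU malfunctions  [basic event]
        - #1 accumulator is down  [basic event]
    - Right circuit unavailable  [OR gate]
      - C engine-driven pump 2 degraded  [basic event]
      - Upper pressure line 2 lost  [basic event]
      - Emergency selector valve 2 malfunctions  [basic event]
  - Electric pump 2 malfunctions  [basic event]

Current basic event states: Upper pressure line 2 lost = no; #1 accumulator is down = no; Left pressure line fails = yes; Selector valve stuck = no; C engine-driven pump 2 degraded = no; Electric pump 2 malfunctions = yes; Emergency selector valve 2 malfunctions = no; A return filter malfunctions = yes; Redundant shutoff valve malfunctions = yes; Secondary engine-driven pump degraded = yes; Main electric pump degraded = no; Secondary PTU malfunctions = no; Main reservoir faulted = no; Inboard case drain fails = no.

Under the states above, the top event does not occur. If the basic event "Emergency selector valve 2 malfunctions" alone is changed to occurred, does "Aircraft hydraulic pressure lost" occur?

Yes

Counterfactual: set "Emergency selector valve 2 malfunctions" to occurred.
System A fails [OR]: Secondary engine-driven pump degraded=occurs, Left pressure line fails=occurs → at least one input occurs → occurs.
PTU path inoperative [OR]: System A fails=occurs, Selector valve stuck=not, Main electric pump degraded=not → at least one input occurs → occurs.
System B lost [AND]: Redundant shutoff valve malfunctions=occurs, Main reservoir faulted=not, Inboard case drain fails=not → not all inputs occur → does not occur.
Standby system down [AND]: A return filter malfunctions=occurs, System B lost=not, Secondary PTU malfunctions=not, #1 accumulator is down=not → not all inputs occur → does not occur.
Left circuit fails [AND]: PTU path inoperative=occurs, Standby system down=not → not all inputs occur → does not occur.
Right circuit unavailable [OR]: C engine-driven pump 2 degraded=not, Upper pressure line 2 lost=not, Emergency selector valve 2 malfunctions=occurs → at least one input occurs → occurs.
System A 2 down [OR]: Left circuit fails=not, Right circuit unavailable=occurs → at least one input occurs → occurs.
Aircraft hydraulic pressure lost [AND]: System A 2 down=occurs, Electric pump 2 malfunctions=occurs → all inputs occur → occurs.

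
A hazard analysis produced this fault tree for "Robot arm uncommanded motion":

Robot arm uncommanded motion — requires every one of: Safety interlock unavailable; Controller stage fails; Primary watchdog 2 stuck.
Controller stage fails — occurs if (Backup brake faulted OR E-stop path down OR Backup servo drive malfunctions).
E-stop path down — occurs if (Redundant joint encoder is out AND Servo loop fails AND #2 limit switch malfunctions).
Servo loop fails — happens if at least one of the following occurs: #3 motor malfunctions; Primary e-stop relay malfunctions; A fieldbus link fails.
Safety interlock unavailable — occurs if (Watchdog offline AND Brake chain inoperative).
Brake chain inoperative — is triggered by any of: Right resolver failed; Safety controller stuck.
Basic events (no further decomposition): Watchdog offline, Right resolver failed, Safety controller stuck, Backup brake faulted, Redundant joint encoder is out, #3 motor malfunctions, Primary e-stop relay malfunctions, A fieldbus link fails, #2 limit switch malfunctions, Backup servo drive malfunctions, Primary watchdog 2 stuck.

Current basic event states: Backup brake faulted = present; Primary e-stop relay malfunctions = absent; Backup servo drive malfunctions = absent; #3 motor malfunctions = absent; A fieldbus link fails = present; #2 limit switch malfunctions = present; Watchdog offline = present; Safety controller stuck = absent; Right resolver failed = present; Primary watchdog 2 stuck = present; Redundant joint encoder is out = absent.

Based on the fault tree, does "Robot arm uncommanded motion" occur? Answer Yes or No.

Brake chain inoperative [OR]: Right resolver failed=occurs, Safety controller stuck=not → at least one input occurs → occurs.
Safety interlock unavailable [AND]: Watchdog offline=occurs, Brake chain inoperative=occurs → all inputs occur → occurs.
Servo loop fails [OR]: #3 motor malfunctions=not, Primary e-stop relay malfunctions=not, A fieldbus link fails=occurs → at least one input occurs → occurs.
E-stop path down [AND]: Redundant joint encoder is out=not, Servo loop fails=occurs, #2 limit switch malfunctions=occurs → not all inputs occur → does not occur.
Controller stage fails [OR]: Backup brake faulted=occurs, E-stop path down=not, Backup servo drive malfunctions=not → at least one input occurs → occurs.
Robot arm uncommanded motion [AND]: Safety interlock unavailable=occurs, Controller stage fails=occurs, Primary watchdog 2 stuck=occurs → all inputs occur → occurs.

Yes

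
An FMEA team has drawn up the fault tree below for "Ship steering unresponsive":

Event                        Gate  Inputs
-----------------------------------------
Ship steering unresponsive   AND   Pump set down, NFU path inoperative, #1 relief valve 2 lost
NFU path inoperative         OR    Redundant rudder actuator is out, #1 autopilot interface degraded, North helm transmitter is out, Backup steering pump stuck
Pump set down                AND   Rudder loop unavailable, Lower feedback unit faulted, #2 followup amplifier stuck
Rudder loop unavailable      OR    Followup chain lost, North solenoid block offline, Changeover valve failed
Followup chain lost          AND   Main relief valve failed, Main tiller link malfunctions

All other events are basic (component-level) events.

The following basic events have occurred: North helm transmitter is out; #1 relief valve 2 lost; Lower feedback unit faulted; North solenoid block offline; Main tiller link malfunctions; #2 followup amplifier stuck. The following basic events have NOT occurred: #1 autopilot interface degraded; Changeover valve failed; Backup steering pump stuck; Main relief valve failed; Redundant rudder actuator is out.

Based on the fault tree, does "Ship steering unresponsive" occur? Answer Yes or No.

Yes

Followup chain lost [AND]: Main relief valve failed=not, Main tiller link malfunctions=occurs → not all inputs occur → does not occur.
Rudder loop unavailable [OR]: Followup chain lost=not, North solenoid block offline=occurs, Changeover valve failed=not → at least one input occurs → occurs.
Pump set down [AND]: Rudder loop unavailable=occurs, Lower feedback unit faulted=occurs, #2 followup amplifier stuck=occurs → all inputs occur → occurs.
NFU path inoperative [OR]: Redundant rudder actuator is out=not, #1 autopilot interface degraded=not, North helm transmitter is out=occurs, Backup steering pump stuck=not → at least one input occurs → occurs.
Ship steering unresponsive [AND]: Pump set down=occurs, NFU path inoperative=occurs, #1 relief valve 2 lost=occurs → all inputs occur → occurs.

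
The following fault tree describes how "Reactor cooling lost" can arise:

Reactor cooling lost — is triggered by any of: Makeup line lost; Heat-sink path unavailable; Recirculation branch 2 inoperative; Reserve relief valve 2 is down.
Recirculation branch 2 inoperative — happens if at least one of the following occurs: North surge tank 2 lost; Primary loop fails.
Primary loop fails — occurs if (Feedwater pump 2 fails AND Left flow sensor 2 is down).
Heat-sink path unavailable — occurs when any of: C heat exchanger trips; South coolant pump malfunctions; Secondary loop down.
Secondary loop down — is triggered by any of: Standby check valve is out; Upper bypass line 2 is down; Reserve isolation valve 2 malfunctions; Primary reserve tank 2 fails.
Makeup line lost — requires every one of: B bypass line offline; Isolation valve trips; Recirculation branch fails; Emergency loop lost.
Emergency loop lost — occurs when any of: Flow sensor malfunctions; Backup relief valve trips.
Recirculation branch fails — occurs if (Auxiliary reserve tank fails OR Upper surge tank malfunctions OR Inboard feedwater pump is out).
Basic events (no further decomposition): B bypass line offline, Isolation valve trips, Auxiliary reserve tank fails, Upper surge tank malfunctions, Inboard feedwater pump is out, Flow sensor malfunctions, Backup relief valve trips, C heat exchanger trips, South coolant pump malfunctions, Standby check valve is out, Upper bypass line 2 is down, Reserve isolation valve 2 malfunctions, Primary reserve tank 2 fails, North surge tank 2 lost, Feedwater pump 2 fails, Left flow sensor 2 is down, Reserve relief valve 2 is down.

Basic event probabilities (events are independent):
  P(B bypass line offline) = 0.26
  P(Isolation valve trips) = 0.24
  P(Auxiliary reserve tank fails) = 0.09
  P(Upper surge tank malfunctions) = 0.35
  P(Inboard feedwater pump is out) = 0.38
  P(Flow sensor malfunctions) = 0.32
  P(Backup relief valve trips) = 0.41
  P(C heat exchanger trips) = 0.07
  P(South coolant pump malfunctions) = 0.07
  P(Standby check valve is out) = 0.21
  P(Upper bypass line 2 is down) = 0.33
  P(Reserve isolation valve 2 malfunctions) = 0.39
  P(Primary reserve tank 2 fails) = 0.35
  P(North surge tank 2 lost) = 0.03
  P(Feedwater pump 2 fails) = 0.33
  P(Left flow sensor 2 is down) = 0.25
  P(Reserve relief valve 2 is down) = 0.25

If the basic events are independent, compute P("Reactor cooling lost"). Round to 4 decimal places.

P(Recirculation branch fails) [OR] = 1 − (1−0.09) × (1−0.35) × (1−0.38) = 0.633270
P(Emergency loop lost) [OR] = 1 − (1−0.32) × (1−0.41) = 0.598800
P(Makeup line lost) [AND] = 0.26 × 0.24 × 0.633270 × 0.598800 = 0.023662
P(Secondary loop down) [OR] = 1 − (1−0.21) × (1−0.33) × (1−0.39) × (1−0.35) = 0.790133
P(Heat-sink path unavailable) [OR] = 1 − (1−0.07) × (1−0.07) × (1−0.790133) = 0.818486
P(Primary loop fails) [AND] = 0.33 × 0.25 = 0.082500
P(Recirculation branch 2 inoperative) [OR] = 1 − (1−0.03) × (1−0.082500) = 0.110025
P(Reactor cooling lost) [OR] = 1 − (1−0.023662) × (1−0.818486) × (1−0.110025) × (1−0.25) = 0.881710
Rounded to 4 decimal places: P(Reactor cooling lost) ≈ 0.8817.

0.8817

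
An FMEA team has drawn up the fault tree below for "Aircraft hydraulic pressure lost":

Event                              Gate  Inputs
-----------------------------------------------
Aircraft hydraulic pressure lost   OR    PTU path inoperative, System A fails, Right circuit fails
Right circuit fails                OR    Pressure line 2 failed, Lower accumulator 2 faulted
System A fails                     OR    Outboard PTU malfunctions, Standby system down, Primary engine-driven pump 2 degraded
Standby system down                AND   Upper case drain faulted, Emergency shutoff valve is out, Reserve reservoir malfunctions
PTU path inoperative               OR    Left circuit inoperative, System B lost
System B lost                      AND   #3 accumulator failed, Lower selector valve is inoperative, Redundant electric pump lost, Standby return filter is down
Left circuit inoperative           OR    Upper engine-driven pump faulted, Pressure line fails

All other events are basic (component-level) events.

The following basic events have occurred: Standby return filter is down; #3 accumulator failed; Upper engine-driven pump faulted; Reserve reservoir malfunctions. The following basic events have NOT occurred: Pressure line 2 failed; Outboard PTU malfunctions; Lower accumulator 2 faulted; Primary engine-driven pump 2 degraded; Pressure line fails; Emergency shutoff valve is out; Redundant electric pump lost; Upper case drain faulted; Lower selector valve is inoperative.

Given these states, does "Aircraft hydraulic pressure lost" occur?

Yes

Left circuit inoperative [OR]: Upper engine-driven pump faulted=occurs, Pressure line fails=not → at least one input occurs → occurs.
System B lost [AND]: #3 accumulator failed=occurs, Lower selector valve is inoperative=not, Redundant electric pump lost=not, Standby return filter is down=occurs → not all inputs occur → does not occur.
PTU path inoperative [OR]: Left circuit inoperative=occurs, System B lost=not → at least one input occurs → occurs.
Standby system down [AND]: Upper case drain faulted=not, Emergency shutoff valve is out=not, Reserve reservoir malfunctions=occurs → not all inputs occur → does not occur.
System A fails [OR]: Outboard PTU malfunctions=not, Standby system down=not, Primary engine-driven pump 2 degraded=not → no input occurs → does not occur.
Right circuit fails [OR]: Pressure line 2 failed=not, Lower accumulator 2 faulted=not → no input occurs → does not occur.
Aircraft hydraulic pressure lost [OR]: PTU path inoperative=occurs, System A fails=not, Right circuit fails=not → at least one input occurs → occurs.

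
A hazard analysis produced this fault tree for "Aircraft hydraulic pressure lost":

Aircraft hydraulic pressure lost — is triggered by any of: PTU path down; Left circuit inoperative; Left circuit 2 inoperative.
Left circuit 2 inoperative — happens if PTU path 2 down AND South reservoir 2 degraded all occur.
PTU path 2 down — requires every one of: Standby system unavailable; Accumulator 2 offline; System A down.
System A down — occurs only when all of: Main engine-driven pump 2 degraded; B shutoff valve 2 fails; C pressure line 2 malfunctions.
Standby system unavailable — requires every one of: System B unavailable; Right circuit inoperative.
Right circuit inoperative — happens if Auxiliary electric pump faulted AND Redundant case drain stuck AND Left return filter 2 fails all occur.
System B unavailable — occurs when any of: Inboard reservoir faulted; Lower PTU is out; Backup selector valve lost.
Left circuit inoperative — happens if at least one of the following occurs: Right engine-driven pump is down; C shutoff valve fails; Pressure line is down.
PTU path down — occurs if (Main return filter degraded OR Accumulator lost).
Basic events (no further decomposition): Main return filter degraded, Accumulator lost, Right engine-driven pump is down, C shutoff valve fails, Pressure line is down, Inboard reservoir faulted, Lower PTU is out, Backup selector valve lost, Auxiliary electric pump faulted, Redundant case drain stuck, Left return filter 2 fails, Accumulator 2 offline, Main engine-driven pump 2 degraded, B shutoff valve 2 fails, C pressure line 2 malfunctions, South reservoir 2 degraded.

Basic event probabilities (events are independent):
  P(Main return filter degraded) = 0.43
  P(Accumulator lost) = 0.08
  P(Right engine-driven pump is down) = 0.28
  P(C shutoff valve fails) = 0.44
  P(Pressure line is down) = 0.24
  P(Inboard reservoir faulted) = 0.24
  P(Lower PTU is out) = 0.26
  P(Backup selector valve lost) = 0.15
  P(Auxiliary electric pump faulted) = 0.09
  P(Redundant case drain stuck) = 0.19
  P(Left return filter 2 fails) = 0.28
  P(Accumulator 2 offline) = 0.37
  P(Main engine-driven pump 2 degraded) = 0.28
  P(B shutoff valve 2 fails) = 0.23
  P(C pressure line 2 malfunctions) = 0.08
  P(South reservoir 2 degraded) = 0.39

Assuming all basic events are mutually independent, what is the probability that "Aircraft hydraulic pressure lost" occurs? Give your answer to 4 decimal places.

P(PTU path down) [OR] = 1 − (1−0.43) × (1−0.08) = 0.475600
P(Left circuit inoperative) [OR] = 1 − (1−0.28) × (1−0.44) × (1−0.24) = 0.693568
P(System B unavailable) [OR] = 1 − (1−0.24) × (1−0.26) × (1−0.15) = 0.521960
P(Right circuit inoperative) [AND] = 0.09 × 0.19 × 0.28 = 0.004788
P(Standby system unavailable) [AND] = 0.521960 × 0.004788 = 0.002499
P(System A down) [AND] = 0.28 × 0.23 × 0.08 = 0.005152
P(PTU path 2 down) [AND] = 0.002499 × 0.37 × 0.005152 = 0.000005
P(Left circuit 2 inoperative) [AND] = 0.000005 × 0.39 = 0.000002
P(Aircraft hydraulic pressure lost) [OR] = 1 − (1−0.475600) × (1−0.693568) × (1−0.000002) = 0.839307
Rounded to 4 decimal places: P(Aircraft hydraulic pressure lost) ≈ 0.8393.

0.8393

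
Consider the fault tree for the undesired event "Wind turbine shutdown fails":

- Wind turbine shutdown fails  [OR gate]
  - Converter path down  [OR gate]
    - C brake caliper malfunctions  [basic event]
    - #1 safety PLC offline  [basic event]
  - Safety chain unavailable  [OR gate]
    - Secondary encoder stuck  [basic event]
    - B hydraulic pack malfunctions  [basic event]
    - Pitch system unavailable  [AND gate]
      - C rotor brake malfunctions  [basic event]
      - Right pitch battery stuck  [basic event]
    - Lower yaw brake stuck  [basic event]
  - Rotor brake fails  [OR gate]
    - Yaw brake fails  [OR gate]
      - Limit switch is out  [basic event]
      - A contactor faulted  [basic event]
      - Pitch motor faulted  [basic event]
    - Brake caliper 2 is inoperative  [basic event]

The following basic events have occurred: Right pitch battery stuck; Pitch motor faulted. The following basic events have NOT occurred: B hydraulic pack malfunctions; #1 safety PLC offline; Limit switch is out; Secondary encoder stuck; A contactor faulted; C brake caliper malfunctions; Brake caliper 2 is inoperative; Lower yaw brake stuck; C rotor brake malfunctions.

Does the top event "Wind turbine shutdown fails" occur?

Converter path down [OR]: C brake caliper malfunctions=not, #1 safety PLC offline=not → no input occurs → does not occur.
Pitch system unavailable [AND]: C rotor brake malfunctions=not, Right pitch battery stuck=occurs → not all inputs occur → does not occur.
Safety chain unavailable [OR]: Secondary encoder stuck=not, B hydraulic pack malfunctions=not, Pitch system unavailable=not, Lower yaw brake stuck=not → no input occurs → does not occur.
Yaw brake fails [OR]: Limit switch is out=not, A contactor faulted=not, Pitch motor faulted=occurs → at least one input occurs → occurs.
Rotor brake fails [OR]: Yaw brake fails=occurs, Brake caliper 2 is inoperative=not → at least one input occurs → occurs.
Wind turbine shutdown fails [OR]: Converter path down=not, Safety chain unavailable=not, Rotor brake fails=occurs → at least one input occurs → occurs.

Yes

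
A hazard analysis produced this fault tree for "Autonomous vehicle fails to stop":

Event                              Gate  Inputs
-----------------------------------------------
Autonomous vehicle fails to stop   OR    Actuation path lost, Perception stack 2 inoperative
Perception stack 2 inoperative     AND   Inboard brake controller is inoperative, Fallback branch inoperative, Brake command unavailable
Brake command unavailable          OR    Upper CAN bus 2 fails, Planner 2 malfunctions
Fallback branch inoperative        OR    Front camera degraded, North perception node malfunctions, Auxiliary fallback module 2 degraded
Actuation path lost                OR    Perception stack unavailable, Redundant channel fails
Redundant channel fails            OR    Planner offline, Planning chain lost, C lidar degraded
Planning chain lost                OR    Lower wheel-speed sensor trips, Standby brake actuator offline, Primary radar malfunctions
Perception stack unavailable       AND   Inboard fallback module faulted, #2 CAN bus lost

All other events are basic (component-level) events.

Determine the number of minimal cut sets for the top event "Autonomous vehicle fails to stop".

12

Perception stack unavailable [AND]: one cut set from each child combined → 1 × 1 = 1 cut set(s).
Planning chain lost [OR]: union of children's cut sets → 3 cut set(s).
Redundant channel fails [OR]: union of children's cut sets → 5 cut set(s).
Actuation path lost [OR]: union of children's cut sets → 6 cut set(s).
Fallback branch inoperative [OR]: union of children's cut sets → 3 cut set(s).
Brake command unavailable [OR]: union of children's cut sets → 2 cut set(s).
Perception stack 2 inoperative [AND]: one cut set from each child combined → 1 × 3 × 2 = 6 cut set(s).
Autonomous vehicle fails to stop [OR]: union of children's cut sets → 12 cut set(s).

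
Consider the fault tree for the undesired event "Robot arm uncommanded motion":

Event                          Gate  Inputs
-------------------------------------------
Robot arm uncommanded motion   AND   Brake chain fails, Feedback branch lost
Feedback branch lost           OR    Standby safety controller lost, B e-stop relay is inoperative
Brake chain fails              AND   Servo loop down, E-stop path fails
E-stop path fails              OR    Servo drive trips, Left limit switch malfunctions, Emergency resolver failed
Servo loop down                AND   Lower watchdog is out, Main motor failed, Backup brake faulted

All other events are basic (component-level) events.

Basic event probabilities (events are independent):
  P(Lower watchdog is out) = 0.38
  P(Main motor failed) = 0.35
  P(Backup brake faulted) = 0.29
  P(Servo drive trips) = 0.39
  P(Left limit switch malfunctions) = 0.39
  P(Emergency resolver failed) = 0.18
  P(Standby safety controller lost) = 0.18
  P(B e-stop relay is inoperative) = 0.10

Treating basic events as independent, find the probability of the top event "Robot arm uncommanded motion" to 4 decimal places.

0.0070

P(Servo loop down) [AND] = 0.38 × 0.35 × 0.29 = 0.038570
P(E-stop path fails) [OR] = 1 − (1−0.39) × (1−0.39) × (1−0.18) = 0.694878
P(Brake chain fails) [AND] = 0.038570 × 0.694878 = 0.026801
P(Feedback branch lost) [OR] = 1 − (1−0.18) × (1−0.10) = 0.262000
P(Robot arm uncommanded motion) [AND] = 0.026801 × 0.262000 = 0.007022
Rounded to 4 decimal places: P(Robot arm uncommanded motion) ≈ 0.0070.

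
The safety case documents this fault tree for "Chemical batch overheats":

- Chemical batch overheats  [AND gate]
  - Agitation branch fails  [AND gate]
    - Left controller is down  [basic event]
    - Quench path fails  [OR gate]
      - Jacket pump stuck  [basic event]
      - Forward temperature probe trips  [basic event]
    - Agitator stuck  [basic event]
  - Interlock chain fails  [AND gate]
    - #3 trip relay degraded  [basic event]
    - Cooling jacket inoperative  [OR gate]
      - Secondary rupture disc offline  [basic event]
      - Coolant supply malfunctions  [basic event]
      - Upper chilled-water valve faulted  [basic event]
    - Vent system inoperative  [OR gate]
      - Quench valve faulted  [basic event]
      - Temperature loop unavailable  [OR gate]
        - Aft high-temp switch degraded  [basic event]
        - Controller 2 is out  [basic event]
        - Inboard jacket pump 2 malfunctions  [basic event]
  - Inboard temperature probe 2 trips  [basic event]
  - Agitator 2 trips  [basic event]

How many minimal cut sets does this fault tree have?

Quench path fails [OR]: union of children's cut sets → 2 cut set(s).
Agitation branch fails [AND]: one cut set from each child combined → 1 × 2 × 1 = 2 cut set(s).
Cooling jacket inoperative [OR]: union of children's cut sets → 3 cut set(s).
Temperature loop unavailable [OR]: union of children's cut sets → 3 cut set(s).
Vent system inoperative [OR]: union of children's cut sets → 4 cut set(s).
Interlock chain fails [AND]: one cut set from each child combined → 1 × 3 × 4 = 12 cut set(s).
Chemical batch overheats [AND]: one cut set from each child combined → 2 × 12 × 1 × 1 = 24 cut set(s).

24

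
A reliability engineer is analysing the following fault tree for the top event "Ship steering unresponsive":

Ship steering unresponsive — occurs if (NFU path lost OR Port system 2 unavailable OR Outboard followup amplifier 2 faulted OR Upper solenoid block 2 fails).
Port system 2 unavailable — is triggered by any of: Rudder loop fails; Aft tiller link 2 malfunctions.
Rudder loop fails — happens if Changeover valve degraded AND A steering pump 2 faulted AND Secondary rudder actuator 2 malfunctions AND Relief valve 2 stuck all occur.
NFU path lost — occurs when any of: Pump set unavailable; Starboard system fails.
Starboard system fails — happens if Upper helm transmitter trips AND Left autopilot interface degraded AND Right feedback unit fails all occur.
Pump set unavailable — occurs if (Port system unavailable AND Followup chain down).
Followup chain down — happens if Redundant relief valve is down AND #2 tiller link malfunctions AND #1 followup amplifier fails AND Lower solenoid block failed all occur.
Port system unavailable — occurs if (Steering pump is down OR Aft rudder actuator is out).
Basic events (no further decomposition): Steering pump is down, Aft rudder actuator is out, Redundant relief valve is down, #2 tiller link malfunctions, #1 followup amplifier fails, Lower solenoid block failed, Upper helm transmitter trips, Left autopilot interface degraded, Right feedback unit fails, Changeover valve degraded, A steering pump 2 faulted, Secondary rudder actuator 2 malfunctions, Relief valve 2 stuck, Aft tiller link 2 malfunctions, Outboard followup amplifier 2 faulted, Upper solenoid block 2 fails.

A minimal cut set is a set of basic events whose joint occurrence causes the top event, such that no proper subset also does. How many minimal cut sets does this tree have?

Port system unavailable [OR]: union of children's cut sets → 2 cut set(s).
Followup chain down [AND]: one cut set from each child combined → 1 × 1 × 1 × 1 = 1 cut set(s).
Pump set unavailable [AND]: one cut set from each child combined → 2 × 1 = 2 cut set(s).
Starboard system fails [AND]: one cut set from each child combined → 1 × 1 × 1 = 1 cut set(s).
NFU path lost [OR]: union of children's cut sets → 3 cut set(s).
Rudder loop fails [AND]: one cut set from each child combined → 1 × 1 × 1 × 1 = 1 cut set(s).
Port system 2 unavailable [OR]: union of children's cut sets → 2 cut set(s).
Ship steering unresponsive [OR]: union of children's cut sets → 7 cut set(s).
Minimal cut sets: {#1 followup amplifier fails, #2 tiller link malfunctions, Lower solenoid block failed, Redundant relief valve is down, Steering pump is down}; {#1 followup amplifier fails, #2 tiller link malfunctions, Aft rudder actuator is out, Lower solenoid block failed, Redundant relief valve is down}; {Left autopilot interface degraded, Right feedback unit fails, Upper helm transmitter trips}; {A steering pump 2 faulted, Changeover valve degraded, Relief valve 2 stuck, Secondary rudder actuator 2 malfunctions}; {Aft tiller link 2 malfunctions}; {Outboard followup amplifier 2 faulted}; {Upper solenoid block 2 fails}.

7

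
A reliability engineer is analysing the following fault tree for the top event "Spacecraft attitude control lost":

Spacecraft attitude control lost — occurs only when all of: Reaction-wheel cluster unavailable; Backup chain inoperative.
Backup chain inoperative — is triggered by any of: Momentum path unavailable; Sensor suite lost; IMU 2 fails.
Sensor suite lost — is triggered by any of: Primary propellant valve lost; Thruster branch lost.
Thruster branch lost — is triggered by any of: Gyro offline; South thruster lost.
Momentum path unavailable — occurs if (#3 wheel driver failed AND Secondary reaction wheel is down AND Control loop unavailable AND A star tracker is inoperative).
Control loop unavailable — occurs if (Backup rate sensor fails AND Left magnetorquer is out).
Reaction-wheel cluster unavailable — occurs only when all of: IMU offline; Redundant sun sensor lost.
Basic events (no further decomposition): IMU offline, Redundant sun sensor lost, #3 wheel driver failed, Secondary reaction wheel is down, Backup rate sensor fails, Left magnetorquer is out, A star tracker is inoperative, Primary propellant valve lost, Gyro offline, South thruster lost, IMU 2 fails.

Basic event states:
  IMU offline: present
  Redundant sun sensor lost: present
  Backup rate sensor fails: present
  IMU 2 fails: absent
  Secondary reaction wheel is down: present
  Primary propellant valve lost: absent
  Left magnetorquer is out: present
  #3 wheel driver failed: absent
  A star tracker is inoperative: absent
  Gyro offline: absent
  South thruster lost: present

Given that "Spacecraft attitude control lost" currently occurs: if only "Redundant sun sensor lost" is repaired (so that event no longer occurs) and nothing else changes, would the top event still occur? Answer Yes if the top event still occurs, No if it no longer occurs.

No

Counterfactual: set "Redundant sun sensor lost" to not occurred.
Reaction-wheel cluster unavailable [AND]: IMU offline=occurs, Redundant sun sensor lost=not → not all inputs occur → does not occur.
Control loop unavailable [AND]: Backup rate sensor fails=occurs, Left magnetorquer is out=occurs → all inputs occur → occurs.
Momentum path unavailable [AND]: #3 wheel driver failed=not, Secondary reaction wheel is down=occurs, Control loop unavailable=occurs, A star tracker is inoperative=not → not all inputs occur → does not occur.
Thruster branch lost [OR]: Gyro offline=not, South thruster lost=occurs → at least one input occurs → occurs.
Sensor suite lost [OR]: Primary propellant valve lost=not, Thruster branch lost=occurs → at least one input occurs → occurs.
Backup chain inoperative [OR]: Momentum path unavailable=not, Sensor suite lost=occurs, IMU 2 fails=not → at least one input occurs → occurs.
Spacecraft attitude control lost [AND]: Reaction-wheel cluster unavailable=not, Backup chain inoperative=occurs → not all inputs occur → does not occur.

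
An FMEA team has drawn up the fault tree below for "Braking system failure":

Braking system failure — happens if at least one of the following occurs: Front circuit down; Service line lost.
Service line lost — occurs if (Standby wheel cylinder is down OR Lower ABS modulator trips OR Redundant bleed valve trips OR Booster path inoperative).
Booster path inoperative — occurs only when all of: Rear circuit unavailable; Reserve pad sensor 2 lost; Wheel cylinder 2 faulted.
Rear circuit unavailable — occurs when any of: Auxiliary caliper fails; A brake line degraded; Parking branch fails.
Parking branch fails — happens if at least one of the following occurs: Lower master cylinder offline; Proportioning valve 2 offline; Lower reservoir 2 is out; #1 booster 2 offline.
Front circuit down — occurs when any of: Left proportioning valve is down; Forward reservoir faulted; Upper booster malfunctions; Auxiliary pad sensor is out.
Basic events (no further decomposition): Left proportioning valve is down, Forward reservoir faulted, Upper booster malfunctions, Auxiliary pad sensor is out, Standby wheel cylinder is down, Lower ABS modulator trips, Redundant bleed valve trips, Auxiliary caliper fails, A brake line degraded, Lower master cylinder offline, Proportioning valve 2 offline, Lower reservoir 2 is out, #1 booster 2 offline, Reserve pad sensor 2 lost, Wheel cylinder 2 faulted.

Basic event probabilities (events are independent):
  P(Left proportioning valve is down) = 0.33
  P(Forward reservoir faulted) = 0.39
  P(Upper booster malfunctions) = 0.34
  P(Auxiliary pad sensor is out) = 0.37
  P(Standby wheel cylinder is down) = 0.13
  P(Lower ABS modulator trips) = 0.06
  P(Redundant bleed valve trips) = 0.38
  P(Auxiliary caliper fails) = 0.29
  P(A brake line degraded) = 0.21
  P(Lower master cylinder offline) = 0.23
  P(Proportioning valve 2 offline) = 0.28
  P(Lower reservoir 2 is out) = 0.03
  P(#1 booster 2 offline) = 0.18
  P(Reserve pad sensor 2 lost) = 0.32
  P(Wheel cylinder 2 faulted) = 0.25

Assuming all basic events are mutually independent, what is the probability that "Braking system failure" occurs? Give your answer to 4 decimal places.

0.9190

P(Front circuit down) [OR] = 1 − (1−0.33) × (1−0.39) × (1−0.34) × (1−0.37) = 0.830063
P(Parking branch fails) [OR] = 1 − (1−0.23) × (1−0.28) × (1−0.03) × (1−0.18) = 0.559030
P(Rear circuit unavailable) [OR] = 1 − (1−0.29) × (1−0.21) × (1−0.559030) = 0.752660
P(Booster path inoperative) [AND] = 0.752660 × 0.32 × 0.25 = 0.060213
P(Service line lost) [OR] = 1 − (1−0.13) × (1−0.06) × (1−0.38) × (1−0.060213) = 0.523494
P(Braking system failure) [OR] = 1 − (1−0.830063) × (1−0.523494) = 0.919024
Rounded to 4 decimal places: P(Braking system failure) ≈ 0.9190.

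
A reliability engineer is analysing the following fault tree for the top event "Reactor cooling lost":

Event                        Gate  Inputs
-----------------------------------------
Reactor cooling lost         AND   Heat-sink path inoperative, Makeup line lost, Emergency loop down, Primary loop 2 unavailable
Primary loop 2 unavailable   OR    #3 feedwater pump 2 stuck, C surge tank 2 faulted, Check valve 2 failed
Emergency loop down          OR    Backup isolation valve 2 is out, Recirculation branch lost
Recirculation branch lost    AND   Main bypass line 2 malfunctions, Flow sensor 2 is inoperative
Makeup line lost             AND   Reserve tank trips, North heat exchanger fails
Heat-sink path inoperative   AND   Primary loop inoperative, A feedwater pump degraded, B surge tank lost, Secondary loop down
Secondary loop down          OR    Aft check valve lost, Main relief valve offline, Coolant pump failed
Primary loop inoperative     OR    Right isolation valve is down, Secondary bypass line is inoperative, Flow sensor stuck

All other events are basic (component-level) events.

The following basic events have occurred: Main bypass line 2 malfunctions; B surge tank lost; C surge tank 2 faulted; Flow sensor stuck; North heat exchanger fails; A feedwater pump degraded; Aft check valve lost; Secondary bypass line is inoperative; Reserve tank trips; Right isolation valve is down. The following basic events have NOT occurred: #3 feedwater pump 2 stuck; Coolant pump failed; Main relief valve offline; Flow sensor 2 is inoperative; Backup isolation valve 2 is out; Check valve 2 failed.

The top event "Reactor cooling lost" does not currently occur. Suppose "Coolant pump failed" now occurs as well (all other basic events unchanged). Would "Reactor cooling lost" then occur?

No

Counterfactual: set "Coolant pump failed" to occurred.
Primary loop inoperative [OR]: Right isolation valve is down=occurs, Secondary bypass line is inoperative=occurs, Flow sensor stuck=occurs → at least one input occurs → occurs.
Secondary loop down [OR]: Aft check valve lost=occurs, Main relief valve offline=not, Coolant pump failed=occurs → at least one input occurs → occurs.
Heat-sink path inoperative [AND]: Primary loop inoperative=occurs, A feedwater pump degraded=occurs, B surge tank lost=occurs, Secondary loop down=occurs → all inputs occur → occurs.
Makeup line lost [AND]: Reserve tank trips=occurs, North heat exchanger fails=occurs → all inputs occur → occurs.
Recirculation branch lost [AND]: Main bypass line 2 malfunctions=occurs, Flow sensor 2 is inoperative=not → not all inputs occur → does not occur.
Emergency loop down [OR]: Backup isolation valve 2 is out=not, Recirculation branch lost=not → no input occurs → does not occur.
Primary loop 2 unavailable [OR]: #3 feedwater pump 2 stuck=not, C surge tank 2 faulted=occurs, Check valve 2 failed=not → at least one input occurs → occurs.
Reactor cooling lost [AND]: Heat-sink path inoperative=occurs, Makeup line lost=occurs, Emergency loop down=not, Primary loop 2 unavailable=occurs → not all inputs occur → does not occur.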